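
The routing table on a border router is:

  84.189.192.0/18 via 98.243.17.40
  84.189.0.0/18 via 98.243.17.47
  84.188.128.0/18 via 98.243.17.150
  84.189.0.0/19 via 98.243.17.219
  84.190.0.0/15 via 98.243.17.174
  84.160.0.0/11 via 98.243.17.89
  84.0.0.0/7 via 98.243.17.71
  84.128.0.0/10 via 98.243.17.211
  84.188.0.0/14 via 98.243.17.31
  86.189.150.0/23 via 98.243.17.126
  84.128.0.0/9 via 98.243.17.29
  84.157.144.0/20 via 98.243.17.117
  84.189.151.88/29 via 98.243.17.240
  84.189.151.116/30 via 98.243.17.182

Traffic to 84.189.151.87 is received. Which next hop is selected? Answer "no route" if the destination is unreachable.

98.243.17.31

Routes whose prefix contains 84.189.151.87:
  84.0.0.0/7 (84.0.0.0 - 85.255.255.255) -> 98.243.17.71
  84.128.0.0/9 (84.128.0.0 - 84.255.255.255) -> 98.243.17.29
  84.128.0.0/10 (84.128.0.0 - 84.191.255.255) -> 98.243.17.211
  84.160.0.0/11 (84.160.0.0 - 84.191.255.255) -> 98.243.17.89
  84.188.0.0/14 (84.188.0.0 - 84.191.255.255) -> 98.243.17.31
More-specific entries that do NOT match:
  84.189.151.116/30 (84.189.151.116 - 84.189.151.119) does not contain 84.189.151.87
  84.189.151.88/29 (84.189.151.88 - 84.189.151.95) does not contain 84.189.151.87
  86.189.150.0/23 (86.189.150.0 - 86.189.151.255) does not contain 84.189.151.87
  84.157.144.0/20 (84.157.144.0 - 84.157.159.255) does not contain 84.189.151.87
  84.189.0.0/19 (84.189.0.0 - 84.189.31.255) does not contain 84.189.151.87
  84.189.192.0/18 (84.189.192.0 - 84.189.255.255) does not contain 84.189.151.87
  84.189.0.0/18 (84.189.0.0 - 84.189.63.255) does not contain 84.189.151.87
  84.188.128.0/18 (84.188.128.0 - 84.188.191.255) does not contain 84.189.151.87
  84.190.0.0/15 (84.190.0.0 - 84.191.255.255) does not contain 84.189.151.87
Longest matching prefix is /14 -> next hop 98.243.17.31.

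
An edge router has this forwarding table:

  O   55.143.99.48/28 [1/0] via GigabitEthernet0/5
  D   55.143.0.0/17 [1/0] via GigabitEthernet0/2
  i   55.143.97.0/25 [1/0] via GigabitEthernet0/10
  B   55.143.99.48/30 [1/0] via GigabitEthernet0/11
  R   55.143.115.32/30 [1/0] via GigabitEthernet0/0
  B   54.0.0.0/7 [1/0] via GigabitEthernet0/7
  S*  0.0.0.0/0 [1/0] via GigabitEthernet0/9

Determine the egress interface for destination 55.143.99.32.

GigabitEthernet0/2

Routes whose prefix contains 55.143.99.32:
  0.0.0.0/0 (default, matches everything) -> GigabitEthernet0/9
  54.0.0.0/7 (54.0.0.0 - 55.255.255.255) -> GigabitEthernet0/7
  55.143.0.0/17 (55.143.0.0 - 55.143.127.255) -> GigabitEthernet0/2
More-specific entries that do NOT match:
  55.143.99.48/30 (55.143.99.48 - 55.143.99.51) does not contain 55.143.99.32
  55.143.115.32/30 (55.143.115.32 - 55.143.115.35) does not contain 55.143.99.32
  55.143.99.48/28 (55.143.99.48 - 55.143.99.63) does not contain 55.143.99.32
  55.143.97.0/25 (55.143.97.0 - 55.143.97.127) does not contain 55.143.99.32
Longest matching prefix is /17 -> interface GigabitEthernet0/2.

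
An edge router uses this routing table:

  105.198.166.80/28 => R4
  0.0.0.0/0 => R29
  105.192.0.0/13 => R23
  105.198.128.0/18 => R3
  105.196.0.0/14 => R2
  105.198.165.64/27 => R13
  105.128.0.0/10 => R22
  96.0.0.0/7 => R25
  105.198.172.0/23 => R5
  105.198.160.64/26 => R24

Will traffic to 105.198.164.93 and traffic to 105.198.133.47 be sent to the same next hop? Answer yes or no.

yes

105.198.164.93: longest match 105.198.128.0/18 -> R3
105.198.133.47: longest match 105.198.128.0/18 -> R3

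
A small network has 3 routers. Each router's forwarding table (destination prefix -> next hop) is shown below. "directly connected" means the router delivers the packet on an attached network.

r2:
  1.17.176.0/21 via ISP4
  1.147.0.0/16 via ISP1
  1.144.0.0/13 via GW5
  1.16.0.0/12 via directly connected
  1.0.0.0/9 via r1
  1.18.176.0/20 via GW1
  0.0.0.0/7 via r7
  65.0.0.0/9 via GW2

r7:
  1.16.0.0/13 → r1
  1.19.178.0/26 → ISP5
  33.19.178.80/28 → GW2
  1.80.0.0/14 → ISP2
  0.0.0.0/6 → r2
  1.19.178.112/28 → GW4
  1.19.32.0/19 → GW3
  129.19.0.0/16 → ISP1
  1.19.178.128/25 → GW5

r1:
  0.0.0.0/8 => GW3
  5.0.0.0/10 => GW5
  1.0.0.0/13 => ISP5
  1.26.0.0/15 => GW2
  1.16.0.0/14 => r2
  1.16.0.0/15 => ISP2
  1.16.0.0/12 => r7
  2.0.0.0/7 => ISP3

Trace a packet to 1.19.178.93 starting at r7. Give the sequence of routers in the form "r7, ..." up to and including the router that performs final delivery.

At r7: longest match for 1.19.178.93 is 1.16.0.0/13 -> r1
At r1: longest match for 1.19.178.93 is 1.16.0.0/14 -> r2
At r2: longest match for 1.19.178.93 is 1.16.0.0/12 -> directly connected

r7, r1, r2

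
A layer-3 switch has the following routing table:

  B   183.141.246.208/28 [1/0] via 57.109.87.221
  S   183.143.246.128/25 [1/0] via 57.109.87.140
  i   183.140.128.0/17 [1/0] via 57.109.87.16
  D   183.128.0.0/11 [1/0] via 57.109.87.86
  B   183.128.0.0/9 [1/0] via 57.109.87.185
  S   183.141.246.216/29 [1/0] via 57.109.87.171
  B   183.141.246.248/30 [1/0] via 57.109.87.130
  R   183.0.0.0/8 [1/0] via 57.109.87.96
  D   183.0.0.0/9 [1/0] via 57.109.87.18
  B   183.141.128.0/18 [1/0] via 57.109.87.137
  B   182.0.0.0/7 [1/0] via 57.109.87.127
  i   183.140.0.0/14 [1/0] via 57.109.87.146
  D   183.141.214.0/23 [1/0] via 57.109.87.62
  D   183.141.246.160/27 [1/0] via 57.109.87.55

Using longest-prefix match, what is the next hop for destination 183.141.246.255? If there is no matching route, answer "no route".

57.109.87.146

Routes whose prefix contains 183.141.246.255:
  182.0.0.0/7 (182.0.0.0 - 183.255.255.255) -> 57.109.87.127
  183.0.0.0/8 (183.0.0.0 - 183.255.255.255) -> 57.109.87.96
  183.128.0.0/9 (183.128.0.0 - 183.255.255.255) -> 57.109.87.185
  183.128.0.0/11 (183.128.0.0 - 183.159.255.255) -> 57.109.87.86
  183.140.0.0/14 (183.140.0.0 - 183.143.255.255) -> 57.109.87.146
More-specific entries that do NOT match:
  183.141.246.248/30 (183.141.246.248 - 183.141.246.251) does not contain 183.141.246.255
  183.141.246.216/29 (183.141.246.216 - 183.141.246.223) does not contain 183.141.246.255
  183.141.246.208/28 (183.141.246.208 - 183.141.246.223) does not contain 183.141.246.255
  183.141.246.160/27 (183.141.246.160 - 183.141.246.191) does not contain 183.141.246.255
  183.143.246.128/25 (183.143.246.128 - 183.143.246.255) does not contain 183.141.246.255
  183.141.214.0/23 (183.141.214.0 - 183.141.215.255) does not contain 183.141.246.255
  183.141.128.0/18 (183.141.128.0 - 183.141.191.255) does not contain 183.141.246.255
  183.140.128.0/17 (183.140.128.0 - 183.140.255.255) does not contain 183.141.246.255
Longest matching prefix is /14 -> next hop 57.109.87.146.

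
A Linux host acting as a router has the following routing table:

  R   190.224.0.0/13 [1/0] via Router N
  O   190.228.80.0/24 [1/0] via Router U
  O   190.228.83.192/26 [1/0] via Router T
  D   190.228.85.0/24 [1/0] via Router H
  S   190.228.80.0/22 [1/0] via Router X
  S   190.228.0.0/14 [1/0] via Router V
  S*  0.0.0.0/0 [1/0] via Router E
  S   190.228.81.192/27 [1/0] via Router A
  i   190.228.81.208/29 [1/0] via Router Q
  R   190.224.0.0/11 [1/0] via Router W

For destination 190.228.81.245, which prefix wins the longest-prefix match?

190.228.80.0/22

Entries matching 190.228.81.245:
  0.0.0.0/0 (default, matches everything)
  190.224.0.0/11 (190.224.0.0 - 190.255.255.255)
  190.224.0.0/13 (190.224.0.0 - 190.231.255.255)
  190.228.0.0/14 (190.228.0.0 - 190.231.255.255)
  190.228.80.0/22 (190.228.80.0 - 190.228.83.255)
Most specific is 190.228.80.0/22.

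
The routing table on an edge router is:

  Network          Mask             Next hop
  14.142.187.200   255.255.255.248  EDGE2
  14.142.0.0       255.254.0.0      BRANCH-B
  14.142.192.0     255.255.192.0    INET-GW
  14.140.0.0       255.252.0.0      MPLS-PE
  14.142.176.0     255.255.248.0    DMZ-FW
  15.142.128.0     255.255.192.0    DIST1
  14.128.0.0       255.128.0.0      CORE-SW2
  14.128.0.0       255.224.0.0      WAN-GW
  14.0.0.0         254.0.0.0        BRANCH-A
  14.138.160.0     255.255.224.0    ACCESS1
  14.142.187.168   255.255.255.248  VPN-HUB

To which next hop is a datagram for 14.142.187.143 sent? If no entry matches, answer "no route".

Routes whose prefix contains 14.142.187.143:
  14.0.0.0/7 (14.0.0.0 - 15.255.255.255) -> BRANCH-A
  14.128.0.0/9 (14.128.0.0 - 14.255.255.255) -> CORE-SW2
  14.128.0.0/11 (14.128.0.0 - 14.159.255.255) -> WAN-GW
  14.140.0.0/14 (14.140.0.0 - 14.143.255.255) -> MPLS-PE
  14.142.0.0/15 (14.142.0.0 - 14.143.255.255) -> BRANCH-B
More-specific entries that do NOT match:
  14.142.187.200/29 (14.142.187.200 - 14.142.187.207) does not contain 14.142.187.143
  14.142.187.168/29 (14.142.187.168 - 14.142.187.175) does not contain 14.142.187.143
  14.142.176.0/21 (14.142.176.0 - 14.142.183.255) does not contain 14.142.187.143
  14.138.160.0/19 (14.138.160.0 - 14.138.191.255) does not contain 14.142.187.143
  14.142.192.0/18 (14.142.192.0 - 14.142.255.255) does not contain 14.142.187.143
  15.142.128.0/18 (15.142.128.0 - 15.142.191.255) does not contain 14.142.187.143
Longest matching prefix is /15 -> next hop BRANCH-B.

BRANCH-B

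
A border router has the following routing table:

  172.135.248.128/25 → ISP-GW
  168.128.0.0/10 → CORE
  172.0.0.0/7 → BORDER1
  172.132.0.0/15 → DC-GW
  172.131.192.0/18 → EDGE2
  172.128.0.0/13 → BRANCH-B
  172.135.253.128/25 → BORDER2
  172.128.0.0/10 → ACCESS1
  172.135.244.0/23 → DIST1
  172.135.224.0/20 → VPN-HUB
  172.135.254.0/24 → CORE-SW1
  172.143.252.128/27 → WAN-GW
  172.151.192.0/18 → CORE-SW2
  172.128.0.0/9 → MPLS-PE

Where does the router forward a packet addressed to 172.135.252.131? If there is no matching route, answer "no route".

BRANCH-B

Routes whose prefix contains 172.135.252.131:
  172.0.0.0/7 (172.0.0.0 - 173.255.255.255) -> BORDER1
  172.128.0.0/9 (172.128.0.0 - 172.255.255.255) -> MPLS-PE
  172.128.0.0/10 (172.128.0.0 - 172.191.255.255) -> ACCESS1
  172.128.0.0/13 (172.128.0.0 - 172.135.255.255) -> BRANCH-B
More-specific entries that do NOT match:
  172.143.252.128/27 (172.143.252.128 - 172.143.252.159) does not contain 172.135.252.131
  172.135.248.128/25 (172.135.248.128 - 172.135.248.255) does not contain 172.135.252.131
  172.135.253.128/25 (172.135.253.128 - 172.135.253.255) does not contain 172.135.252.131
  172.135.254.0/24 (172.135.254.0 - 172.135.254.255) does not contain 172.135.252.131
  172.135.244.0/23 (172.135.244.0 - 172.135.245.255) does not contain 172.135.252.131
  172.135.224.0/20 (172.135.224.0 - 172.135.239.255) does not contain 172.135.252.131
  172.131.192.0/18 (172.131.192.0 - 172.131.255.255) does not contain 172.135.252.131
  172.151.192.0/18 (172.151.192.0 - 172.151.255.255) does not contain 172.135.252.131
  172.132.0.0/15 (172.132.0.0 - 172.133.255.255) does not contain 172.135.252.131
Longest matching prefix is /13 -> next hop BRANCH-B.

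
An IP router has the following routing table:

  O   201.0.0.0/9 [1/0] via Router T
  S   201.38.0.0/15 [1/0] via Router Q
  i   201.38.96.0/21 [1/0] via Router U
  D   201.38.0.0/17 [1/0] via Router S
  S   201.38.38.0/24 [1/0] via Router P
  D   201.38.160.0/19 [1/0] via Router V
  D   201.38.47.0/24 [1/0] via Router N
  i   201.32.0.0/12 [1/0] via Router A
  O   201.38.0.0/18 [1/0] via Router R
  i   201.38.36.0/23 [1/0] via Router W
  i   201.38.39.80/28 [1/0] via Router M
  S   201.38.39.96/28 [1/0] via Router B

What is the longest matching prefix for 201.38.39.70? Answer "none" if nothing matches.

201.38.0.0/18

Entries matching 201.38.39.70:
  201.0.0.0/9 (201.0.0.0 - 201.127.255.255)
  201.32.0.0/12 (201.32.0.0 - 201.47.255.255)
  201.38.0.0/15 (201.38.0.0 - 201.39.255.255)
  201.38.0.0/17 (201.38.0.0 - 201.38.127.255)
  201.38.0.0/18 (201.38.0.0 - 201.38.63.255)
Most specific is 201.38.0.0/18.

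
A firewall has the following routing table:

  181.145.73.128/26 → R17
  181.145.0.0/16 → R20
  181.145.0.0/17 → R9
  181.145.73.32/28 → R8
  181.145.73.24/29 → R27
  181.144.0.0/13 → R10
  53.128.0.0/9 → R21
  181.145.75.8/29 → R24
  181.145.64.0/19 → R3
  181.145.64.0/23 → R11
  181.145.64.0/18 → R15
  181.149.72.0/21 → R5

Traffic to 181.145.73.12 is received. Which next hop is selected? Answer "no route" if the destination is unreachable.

R3

Routes whose prefix contains 181.145.73.12:
  181.144.0.0/13 (181.144.0.0 - 181.151.255.255) -> R10
  181.145.0.0/16 (181.145.0.0 - 181.145.255.255) -> R20
  181.145.0.0/17 (181.145.0.0 - 181.145.127.255) -> R9
  181.145.64.0/18 (181.145.64.0 - 181.145.127.255) -> R15
  181.145.64.0/19 (181.145.64.0 - 181.145.95.255) -> R3
More-specific entries that do NOT match:
  181.145.73.24/29 (181.145.73.24 - 181.145.73.31) does not contain 181.145.73.12
  181.145.75.8/29 (181.145.75.8 - 181.145.75.15) does not contain 181.145.73.12
  181.145.73.32/28 (181.145.73.32 - 181.145.73.47) does not contain 181.145.73.12
  181.145.73.128/26 (181.145.73.128 - 181.145.73.191) does not contain 181.145.73.12
  181.145.64.0/23 (181.145.64.0 - 181.145.65.255) does not contain 181.145.73.12
  181.149.72.0/21 (181.149.72.0 - 181.149.79.255) does not contain 181.145.73.12
Longest matching prefix is /19 -> next hop R3.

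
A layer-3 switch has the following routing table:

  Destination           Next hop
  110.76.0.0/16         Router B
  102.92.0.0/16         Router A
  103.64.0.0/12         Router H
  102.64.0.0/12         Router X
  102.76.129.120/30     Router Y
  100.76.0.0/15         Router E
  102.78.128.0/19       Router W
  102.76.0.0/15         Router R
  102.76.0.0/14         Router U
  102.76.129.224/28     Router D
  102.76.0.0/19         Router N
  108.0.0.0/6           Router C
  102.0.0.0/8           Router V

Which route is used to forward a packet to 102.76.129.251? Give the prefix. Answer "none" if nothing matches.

Entries matching 102.76.129.251:
  102.0.0.0/8 (102.0.0.0 - 102.255.255.255)
  102.64.0.0/12 (102.64.0.0 - 102.79.255.255)
  102.76.0.0/14 (102.76.0.0 - 102.79.255.255)
  102.76.0.0/15 (102.76.0.0 - 102.77.255.255)
Most specific is 102.76.0.0/15.

102.76.0.0/15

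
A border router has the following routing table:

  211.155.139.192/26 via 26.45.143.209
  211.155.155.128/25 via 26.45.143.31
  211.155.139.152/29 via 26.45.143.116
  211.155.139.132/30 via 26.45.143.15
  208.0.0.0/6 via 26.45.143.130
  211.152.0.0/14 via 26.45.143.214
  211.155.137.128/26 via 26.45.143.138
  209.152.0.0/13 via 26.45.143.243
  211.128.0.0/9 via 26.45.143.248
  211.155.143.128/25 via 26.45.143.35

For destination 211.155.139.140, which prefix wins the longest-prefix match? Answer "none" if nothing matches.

211.152.0.0/14

Entries matching 211.155.139.140:
  208.0.0.0/6 (208.0.0.0 - 211.255.255.255)
  211.128.0.0/9 (211.128.0.0 - 211.255.255.255)
  211.152.0.0/14 (211.152.0.0 - 211.155.255.255)
Most specific is 211.152.0.0/14.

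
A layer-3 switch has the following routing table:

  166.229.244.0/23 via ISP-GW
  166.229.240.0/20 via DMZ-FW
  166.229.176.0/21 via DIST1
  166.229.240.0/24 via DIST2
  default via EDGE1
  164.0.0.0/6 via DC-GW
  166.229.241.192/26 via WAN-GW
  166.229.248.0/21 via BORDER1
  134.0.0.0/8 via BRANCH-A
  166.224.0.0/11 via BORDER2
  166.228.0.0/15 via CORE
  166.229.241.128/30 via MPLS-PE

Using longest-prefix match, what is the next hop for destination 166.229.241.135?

Routes whose prefix contains 166.229.241.135:
  0.0.0.0/0 (default, matches everything) -> EDGE1
  164.0.0.0/6 (164.0.0.0 - 167.255.255.255) -> DC-GW
  166.224.0.0/11 (166.224.0.0 - 166.255.255.255) -> BORDER2
  166.228.0.0/15 (166.228.0.0 - 166.229.255.255) -> CORE
  166.229.240.0/20 (166.229.240.0 - 166.229.255.255) -> DMZ-FW
More-specific entries that do NOT match:
  166.229.241.128/30 (166.229.241.128 - 166.229.241.131) does not contain 166.229.241.135
  166.229.241.192/26 (166.229.241.192 - 166.229.241.255) does not contain 166.229.241.135
  166.229.240.0/24 (166.229.240.0 - 166.229.240.255) does not contain 166.229.241.135
  166.229.244.0/23 (166.229.244.0 - 166.229.245.255) does not contain 166.229.241.135
  166.229.176.0/21 (166.229.176.0 - 166.229.183.255) does not contain 166.229.241.135
  166.229.248.0/21 (166.229.248.0 - 166.229.255.255) does not contain 166.229.241.135
Longest matching prefix is /20 -> next hop DMZ-FW.

DMZ-FW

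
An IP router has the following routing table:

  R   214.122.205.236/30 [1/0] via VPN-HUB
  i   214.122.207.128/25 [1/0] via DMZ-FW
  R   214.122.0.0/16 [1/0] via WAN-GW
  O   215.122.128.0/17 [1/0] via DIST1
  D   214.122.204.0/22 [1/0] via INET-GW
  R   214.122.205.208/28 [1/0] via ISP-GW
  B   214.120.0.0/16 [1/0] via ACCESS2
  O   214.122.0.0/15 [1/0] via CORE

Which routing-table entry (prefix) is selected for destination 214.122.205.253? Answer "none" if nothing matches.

Entries matching 214.122.205.253:
  214.122.0.0/15 (214.122.0.0 - 214.123.255.255)
  214.122.0.0/16 (214.122.0.0 - 214.122.255.255)
  214.122.204.0/22 (214.122.204.0 - 214.122.207.255)
Most specific is 214.122.204.0/22.

214.122.204.0/22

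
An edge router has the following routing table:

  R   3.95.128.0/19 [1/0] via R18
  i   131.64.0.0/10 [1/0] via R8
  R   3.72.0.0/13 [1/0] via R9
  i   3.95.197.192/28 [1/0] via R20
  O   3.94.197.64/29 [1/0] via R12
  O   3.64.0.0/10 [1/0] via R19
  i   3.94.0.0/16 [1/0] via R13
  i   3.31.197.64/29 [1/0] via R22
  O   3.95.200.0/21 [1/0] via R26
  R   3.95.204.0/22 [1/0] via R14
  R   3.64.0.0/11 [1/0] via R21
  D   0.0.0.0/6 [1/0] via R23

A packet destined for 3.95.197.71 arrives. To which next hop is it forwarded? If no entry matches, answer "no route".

Routes whose prefix contains 3.95.197.71:
  0.0.0.0/6 (0.0.0.0 - 3.255.255.255) -> R23
  3.64.0.0/10 (3.64.0.0 - 3.127.255.255) -> R19
  3.64.0.0/11 (3.64.0.0 - 3.95.255.255) -> R21
More-specific entries that do NOT match:
  3.94.197.64/29 (3.94.197.64 - 3.94.197.71) does not contain 3.95.197.71
  3.31.197.64/29 (3.31.197.64 - 3.31.197.71) does not contain 3.95.197.71
  3.95.197.192/28 (3.95.197.192 - 3.95.197.207) does not contain 3.95.197.71
  3.95.204.0/22 (3.95.204.0 - 3.95.207.255) does not contain 3.95.197.71
  3.95.200.0/21 (3.95.200.0 - 3.95.207.255) does not contain 3.95.197.71
  3.95.128.0/19 (3.95.128.0 - 3.95.159.255) does not contain 3.95.197.71
  3.94.0.0/16 (3.94.0.0 - 3.94.255.255) does not contain 3.95.197.71
  3.72.0.0/13 (3.72.0.0 - 3.79.255.255) does not contain 3.95.197.71
Longest matching prefix is /11 -> next hop R21.

R21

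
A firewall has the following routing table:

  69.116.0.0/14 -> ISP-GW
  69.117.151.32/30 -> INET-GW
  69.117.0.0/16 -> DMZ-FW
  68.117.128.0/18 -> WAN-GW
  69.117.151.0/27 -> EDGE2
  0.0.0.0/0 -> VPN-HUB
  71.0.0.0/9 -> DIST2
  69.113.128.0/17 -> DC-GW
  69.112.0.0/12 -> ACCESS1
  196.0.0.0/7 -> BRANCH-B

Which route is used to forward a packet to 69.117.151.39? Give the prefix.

Entries matching 69.117.151.39:
  0.0.0.0/0 (default, matches everything)
  69.112.0.0/12 (69.112.0.0 - 69.127.255.255)
  69.116.0.0/14 (69.116.0.0 - 69.119.255.255)
  69.117.0.0/16 (69.117.0.0 - 69.117.255.255)
Most specific is 69.117.0.0/16.

69.117.0.0/16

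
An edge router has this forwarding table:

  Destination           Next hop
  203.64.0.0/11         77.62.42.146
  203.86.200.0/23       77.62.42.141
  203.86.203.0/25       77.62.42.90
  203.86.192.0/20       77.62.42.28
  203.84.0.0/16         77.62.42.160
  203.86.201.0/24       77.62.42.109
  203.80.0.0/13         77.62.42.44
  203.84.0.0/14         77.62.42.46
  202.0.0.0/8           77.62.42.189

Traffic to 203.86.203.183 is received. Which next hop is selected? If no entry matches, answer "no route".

Routes whose prefix contains 203.86.203.183:
  203.64.0.0/11 (203.64.0.0 - 203.95.255.255) -> 77.62.42.146
  203.80.0.0/13 (203.80.0.0 - 203.87.255.255) -> 77.62.42.44
  203.84.0.0/14 (203.84.0.0 - 203.87.255.255) -> 77.62.42.46
  203.86.192.0/20 (203.86.192.0 - 203.86.207.255) -> 77.62.42.28
More-specific entries that do NOT match:
  203.86.203.0/25 (203.86.203.0 - 203.86.203.127) does not contain 203.86.203.183
  203.86.201.0/24 (203.86.201.0 - 203.86.201.255) does not contain 203.86.203.183
  203.86.200.0/23 (203.86.200.0 - 203.86.201.255) does not contain 203.86.203.183
Longest matching prefix is /20 -> next hop 77.62.42.28.

77.62.42.28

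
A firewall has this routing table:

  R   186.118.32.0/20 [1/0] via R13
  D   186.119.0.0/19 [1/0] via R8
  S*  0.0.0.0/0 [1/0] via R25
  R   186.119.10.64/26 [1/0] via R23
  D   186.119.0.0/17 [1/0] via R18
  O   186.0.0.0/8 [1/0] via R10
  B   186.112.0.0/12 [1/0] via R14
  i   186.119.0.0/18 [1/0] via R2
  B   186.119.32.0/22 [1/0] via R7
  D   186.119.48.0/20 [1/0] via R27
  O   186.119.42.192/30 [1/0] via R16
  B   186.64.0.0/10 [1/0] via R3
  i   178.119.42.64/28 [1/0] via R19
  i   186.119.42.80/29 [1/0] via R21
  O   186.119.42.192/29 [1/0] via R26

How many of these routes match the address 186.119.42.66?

6

Prefixes containing 186.119.42.66:
  0.0.0.0/0 (default, matches everything)
  186.0.0.0/8 (186.0.0.0 - 186.255.255.255)
  186.64.0.0/10 (186.64.0.0 - 186.127.255.255)
  186.112.0.0/12 (186.112.0.0 - 186.127.255.255)
  186.119.0.0/17 (186.119.0.0 - 186.119.127.255)
  186.119.0.0/18 (186.119.0.0 - 186.119.63.255)
Total matching entries: 6.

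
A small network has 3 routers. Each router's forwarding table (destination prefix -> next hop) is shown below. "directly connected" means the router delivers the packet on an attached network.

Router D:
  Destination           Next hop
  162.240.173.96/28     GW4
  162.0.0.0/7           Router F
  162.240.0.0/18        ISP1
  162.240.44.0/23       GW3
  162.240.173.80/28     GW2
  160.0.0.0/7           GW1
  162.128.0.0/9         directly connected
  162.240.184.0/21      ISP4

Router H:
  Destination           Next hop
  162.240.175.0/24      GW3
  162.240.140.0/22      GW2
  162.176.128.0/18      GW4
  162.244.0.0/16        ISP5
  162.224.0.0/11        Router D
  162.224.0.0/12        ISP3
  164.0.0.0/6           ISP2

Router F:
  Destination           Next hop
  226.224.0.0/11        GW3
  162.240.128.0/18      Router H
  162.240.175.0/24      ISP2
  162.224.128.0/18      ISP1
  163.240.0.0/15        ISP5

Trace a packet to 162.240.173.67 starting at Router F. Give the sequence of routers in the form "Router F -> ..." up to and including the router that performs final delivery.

At Router F: longest match for 162.240.173.67 is 162.240.128.0/18 -> Router H
At Router H: longest match for 162.240.173.67 is 162.224.0.0/11 -> Router D
At Router D: longest match for 162.240.173.67 is 162.128.0.0/9 -> directly connected

Router F -> Router H -> Router D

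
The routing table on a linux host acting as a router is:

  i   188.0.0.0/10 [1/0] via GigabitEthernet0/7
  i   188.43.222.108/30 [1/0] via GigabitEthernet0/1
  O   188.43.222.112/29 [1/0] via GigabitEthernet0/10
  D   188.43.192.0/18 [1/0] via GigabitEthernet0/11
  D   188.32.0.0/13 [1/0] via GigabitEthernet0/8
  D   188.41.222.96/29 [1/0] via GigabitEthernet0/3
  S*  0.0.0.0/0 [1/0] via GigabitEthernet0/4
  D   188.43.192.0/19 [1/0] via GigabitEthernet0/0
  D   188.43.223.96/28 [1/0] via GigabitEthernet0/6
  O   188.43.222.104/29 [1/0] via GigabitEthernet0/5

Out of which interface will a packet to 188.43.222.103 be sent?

GigabitEthernet0/0

Routes whose prefix contains 188.43.222.103:
  0.0.0.0/0 (default, matches everything) -> GigabitEthernet0/4
  188.0.0.0/10 (188.0.0.0 - 188.63.255.255) -> GigabitEthernet0/7
  188.43.192.0/18 (188.43.192.0 - 188.43.255.255) -> GigabitEthernet0/11
  188.43.192.0/19 (188.43.192.0 - 188.43.223.255) -> GigabitEthernet0/0
More-specific entries that do NOT match:
  188.43.222.108/30 (188.43.222.108 - 188.43.222.111) does not contain 188.43.222.103
  188.43.222.112/29 (188.43.222.112 - 188.43.222.119) does not contain 188.43.222.103
  188.41.222.96/29 (188.41.222.96 - 188.41.222.103) does not contain 188.43.222.103
  188.43.222.104/29 (188.43.222.104 - 188.43.222.111) does not contain 188.43.222.103
  188.43.223.96/28 (188.43.223.96 - 188.43.223.111) does not contain 188.43.222.103
Longest matching prefix is /19 -> interface GigabitEthernet0/0.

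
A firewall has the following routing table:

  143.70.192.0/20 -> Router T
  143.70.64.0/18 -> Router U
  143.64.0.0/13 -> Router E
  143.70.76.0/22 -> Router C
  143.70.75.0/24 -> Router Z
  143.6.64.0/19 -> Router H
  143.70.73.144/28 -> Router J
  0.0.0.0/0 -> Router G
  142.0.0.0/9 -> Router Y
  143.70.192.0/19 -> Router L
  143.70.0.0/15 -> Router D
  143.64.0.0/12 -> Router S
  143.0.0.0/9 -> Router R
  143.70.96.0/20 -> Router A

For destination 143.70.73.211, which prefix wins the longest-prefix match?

Entries matching 143.70.73.211:
  0.0.0.0/0 (default, matches everything)
  143.0.0.0/9 (143.0.0.0 - 143.127.255.255)
  143.64.0.0/12 (143.64.0.0 - 143.79.255.255)
  143.64.0.0/13 (143.64.0.0 - 143.71.255.255)
  143.70.0.0/15 (143.70.0.0 - 143.71.255.255)
  143.70.64.0/18 (143.70.64.0 - 143.70.127.255)
Most specific is 143.70.64.0/18.

143.70.64.0/18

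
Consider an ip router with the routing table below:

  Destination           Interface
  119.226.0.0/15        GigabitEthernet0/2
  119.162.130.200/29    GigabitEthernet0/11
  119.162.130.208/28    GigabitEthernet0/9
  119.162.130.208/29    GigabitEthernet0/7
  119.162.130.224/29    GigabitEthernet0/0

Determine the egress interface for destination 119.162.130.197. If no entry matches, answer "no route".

no route

No entry's prefix contains 119.162.130.197; there is no default route.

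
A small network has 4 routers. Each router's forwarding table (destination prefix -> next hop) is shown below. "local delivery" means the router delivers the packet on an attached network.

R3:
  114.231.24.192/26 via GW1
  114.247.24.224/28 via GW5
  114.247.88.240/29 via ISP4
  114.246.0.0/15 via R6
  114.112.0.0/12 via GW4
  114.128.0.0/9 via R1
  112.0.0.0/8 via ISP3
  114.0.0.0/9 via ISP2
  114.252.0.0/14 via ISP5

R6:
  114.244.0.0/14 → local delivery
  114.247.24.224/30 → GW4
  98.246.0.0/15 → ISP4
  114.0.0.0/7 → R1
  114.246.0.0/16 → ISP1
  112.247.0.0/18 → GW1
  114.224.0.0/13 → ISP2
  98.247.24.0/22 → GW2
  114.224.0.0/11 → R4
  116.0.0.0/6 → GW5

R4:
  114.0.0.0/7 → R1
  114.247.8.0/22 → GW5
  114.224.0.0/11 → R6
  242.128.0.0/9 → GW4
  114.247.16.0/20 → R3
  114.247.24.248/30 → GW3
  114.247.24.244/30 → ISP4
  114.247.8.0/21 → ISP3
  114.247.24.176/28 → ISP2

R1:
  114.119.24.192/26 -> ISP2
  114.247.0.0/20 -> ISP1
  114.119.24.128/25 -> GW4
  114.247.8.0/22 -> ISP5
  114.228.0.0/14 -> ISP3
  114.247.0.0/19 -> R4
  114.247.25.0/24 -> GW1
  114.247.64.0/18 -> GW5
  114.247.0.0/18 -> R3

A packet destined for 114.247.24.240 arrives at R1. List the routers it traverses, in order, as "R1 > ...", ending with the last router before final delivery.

At R1: longest match for 114.247.24.240 is 114.247.0.0/19 -> R4
At R4: longest match for 114.247.24.240 is 114.247.16.0/20 -> R3
At R3: longest match for 114.247.24.240 is 114.246.0.0/15 -> R6
At R6: longest match for 114.247.24.240 is 114.244.0.0/14 -> local delivery

R1 > R4 > R3 > R6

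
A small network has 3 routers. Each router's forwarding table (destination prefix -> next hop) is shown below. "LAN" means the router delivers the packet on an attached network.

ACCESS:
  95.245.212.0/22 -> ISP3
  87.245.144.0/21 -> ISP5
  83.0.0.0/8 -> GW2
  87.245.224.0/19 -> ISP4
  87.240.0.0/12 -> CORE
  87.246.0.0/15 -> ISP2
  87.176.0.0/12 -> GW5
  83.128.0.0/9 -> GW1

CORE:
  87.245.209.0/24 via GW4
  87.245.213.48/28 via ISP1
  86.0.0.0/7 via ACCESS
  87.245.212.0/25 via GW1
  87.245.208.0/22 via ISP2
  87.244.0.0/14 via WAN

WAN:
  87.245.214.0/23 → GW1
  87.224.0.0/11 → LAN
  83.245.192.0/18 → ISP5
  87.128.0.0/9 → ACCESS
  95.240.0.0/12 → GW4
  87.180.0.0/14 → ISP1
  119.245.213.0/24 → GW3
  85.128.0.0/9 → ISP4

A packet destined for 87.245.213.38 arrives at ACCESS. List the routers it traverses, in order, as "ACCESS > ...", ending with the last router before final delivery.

At ACCESS: longest match for 87.245.213.38 is 87.240.0.0/12 -> CORE
At CORE: longest match for 87.245.213.38 is 87.244.0.0/14 -> WAN
At WAN: longest match for 87.245.213.38 is 87.224.0.0/11 -> LAN

ACCESS > CORE > WAN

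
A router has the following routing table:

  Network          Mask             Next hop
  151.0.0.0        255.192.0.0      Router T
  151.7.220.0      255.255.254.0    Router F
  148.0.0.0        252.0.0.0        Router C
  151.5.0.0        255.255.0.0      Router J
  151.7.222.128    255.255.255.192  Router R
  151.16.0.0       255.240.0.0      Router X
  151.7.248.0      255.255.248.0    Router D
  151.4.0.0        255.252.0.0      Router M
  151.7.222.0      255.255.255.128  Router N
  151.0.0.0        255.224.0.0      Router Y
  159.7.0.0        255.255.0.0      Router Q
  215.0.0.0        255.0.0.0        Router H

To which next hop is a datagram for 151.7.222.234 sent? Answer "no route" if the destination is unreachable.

Router M

Routes whose prefix contains 151.7.222.234:
  148.0.0.0/6 (148.0.0.0 - 151.255.255.255) -> Router C
  151.0.0.0/10 (151.0.0.0 - 151.63.255.255) -> Router T
  151.0.0.0/11 (151.0.0.0 - 151.31.255.255) -> Router Y
  151.4.0.0/14 (151.4.0.0 - 151.7.255.255) -> Router M
More-specific entries that do NOT match:
  151.7.222.128/26 (151.7.222.128 - 151.7.222.191) does not contain 151.7.222.234
  151.7.222.0/25 (151.7.222.0 - 151.7.222.127) does not contain 151.7.222.234
  151.7.220.0/23 (151.7.220.0 - 151.7.221.255) does not contain 151.7.222.234
  151.7.248.0/21 (151.7.248.0 - 151.7.255.255) does not contain 151.7.222.234
  151.5.0.0/16 (151.5.0.0 - 151.5.255.255) does not contain 151.7.222.234
  159.7.0.0/16 (159.7.0.0 - 159.7.255.255) does not contain 151.7.222.234
Longest matching prefix is /14 -> next hop Router M.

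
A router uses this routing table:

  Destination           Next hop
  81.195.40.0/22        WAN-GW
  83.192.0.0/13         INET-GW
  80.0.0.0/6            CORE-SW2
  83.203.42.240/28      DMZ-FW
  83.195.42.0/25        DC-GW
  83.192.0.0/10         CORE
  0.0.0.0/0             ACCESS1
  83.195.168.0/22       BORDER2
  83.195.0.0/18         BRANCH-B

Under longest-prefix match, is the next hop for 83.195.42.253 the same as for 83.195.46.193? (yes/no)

83.195.42.253: longest match 83.195.0.0/18 -> BRANCH-B
83.195.46.193: longest match 83.195.0.0/18 -> BRANCH-B

yes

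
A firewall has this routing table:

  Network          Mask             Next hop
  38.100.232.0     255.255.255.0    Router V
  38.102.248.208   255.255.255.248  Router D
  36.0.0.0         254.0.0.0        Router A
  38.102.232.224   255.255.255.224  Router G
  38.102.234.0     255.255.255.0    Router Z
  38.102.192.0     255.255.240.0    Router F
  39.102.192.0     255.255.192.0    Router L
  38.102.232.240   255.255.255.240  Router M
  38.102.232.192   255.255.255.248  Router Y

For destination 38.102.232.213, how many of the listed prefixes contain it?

No listed prefix contains 38.102.232.213.
Total matching entries: 0.

0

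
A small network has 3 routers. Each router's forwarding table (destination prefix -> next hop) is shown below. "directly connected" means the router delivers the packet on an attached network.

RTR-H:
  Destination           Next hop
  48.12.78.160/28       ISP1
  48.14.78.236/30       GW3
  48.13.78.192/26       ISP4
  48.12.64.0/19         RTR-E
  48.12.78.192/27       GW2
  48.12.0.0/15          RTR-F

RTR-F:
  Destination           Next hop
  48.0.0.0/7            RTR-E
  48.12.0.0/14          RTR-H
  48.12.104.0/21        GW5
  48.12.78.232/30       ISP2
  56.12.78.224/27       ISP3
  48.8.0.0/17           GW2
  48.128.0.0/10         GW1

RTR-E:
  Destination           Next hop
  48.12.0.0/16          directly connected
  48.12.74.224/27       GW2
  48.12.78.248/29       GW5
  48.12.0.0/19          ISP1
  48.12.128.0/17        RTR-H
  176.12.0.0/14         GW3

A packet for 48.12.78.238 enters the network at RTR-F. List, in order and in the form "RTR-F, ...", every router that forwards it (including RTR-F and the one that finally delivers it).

RTR-F, RTR-H, RTR-E

At RTR-F: longest match for 48.12.78.238 is 48.12.0.0/14 -> RTR-H
At RTR-H: longest match for 48.12.78.238 is 48.12.64.0/19 -> RTR-E
At RTR-E: longest match for 48.12.78.238 is 48.12.0.0/16 -> directly connected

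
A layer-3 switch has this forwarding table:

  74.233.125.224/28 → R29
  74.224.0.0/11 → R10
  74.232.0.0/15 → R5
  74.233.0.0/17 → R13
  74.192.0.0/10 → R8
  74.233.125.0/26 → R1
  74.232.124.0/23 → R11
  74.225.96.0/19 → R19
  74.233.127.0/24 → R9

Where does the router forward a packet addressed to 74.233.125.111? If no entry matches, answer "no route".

Routes whose prefix contains 74.233.125.111:
  74.192.0.0/10 (74.192.0.0 - 74.255.255.255) -> R8
  74.224.0.0/11 (74.224.0.0 - 74.255.255.255) -> R10
  74.232.0.0/15 (74.232.0.0 - 74.233.255.255) -> R5
  74.233.0.0/17 (74.233.0.0 - 74.233.127.255) -> R13
More-specific entries that do NOT match:
  74.233.125.224/28 (74.233.125.224 - 74.233.125.239) does not contain 74.233.125.111
  74.233.125.0/26 (74.233.125.0 - 74.233.125.63) does not contain 74.233.125.111
  74.233.127.0/24 (74.233.127.0 - 74.233.127.255) does not contain 74.233.125.111
  74.232.124.0/23 (74.232.124.0 - 74.232.125.255) does not contain 74.233.125.111
  74.225.96.0/19 (74.225.96.0 - 74.225.127.255) does not contain 74.233.125.111
Longest matching prefix is /17 -> next hop R13.

R13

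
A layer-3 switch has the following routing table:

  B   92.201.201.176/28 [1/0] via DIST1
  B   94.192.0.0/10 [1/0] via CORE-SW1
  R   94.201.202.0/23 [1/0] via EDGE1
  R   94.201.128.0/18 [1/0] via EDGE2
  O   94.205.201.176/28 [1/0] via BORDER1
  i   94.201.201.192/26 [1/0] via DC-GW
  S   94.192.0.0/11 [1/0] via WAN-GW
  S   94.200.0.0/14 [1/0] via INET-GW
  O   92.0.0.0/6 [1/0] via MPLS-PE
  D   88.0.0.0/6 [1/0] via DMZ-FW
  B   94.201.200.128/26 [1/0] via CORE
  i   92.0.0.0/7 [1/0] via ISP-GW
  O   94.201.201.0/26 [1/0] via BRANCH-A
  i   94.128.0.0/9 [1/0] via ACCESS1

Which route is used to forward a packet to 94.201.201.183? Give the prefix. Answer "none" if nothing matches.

94.200.0.0/14

Entries matching 94.201.201.183:
  92.0.0.0/6 (92.0.0.0 - 95.255.255.255)
  94.128.0.0/9 (94.128.0.0 - 94.255.255.255)
  94.192.0.0/10 (94.192.0.0 - 94.255.255.255)
  94.192.0.0/11 (94.192.0.0 - 94.223.255.255)
  94.200.0.0/14 (94.200.0.0 - 94.203.255.255)
Most specific is 94.200.0.0/14.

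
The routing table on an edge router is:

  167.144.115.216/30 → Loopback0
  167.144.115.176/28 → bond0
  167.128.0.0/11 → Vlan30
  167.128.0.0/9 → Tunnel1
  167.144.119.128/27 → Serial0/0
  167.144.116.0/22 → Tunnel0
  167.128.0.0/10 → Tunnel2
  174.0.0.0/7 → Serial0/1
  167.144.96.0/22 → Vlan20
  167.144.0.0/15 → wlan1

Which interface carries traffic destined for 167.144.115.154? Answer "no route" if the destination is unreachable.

Routes whose prefix contains 167.144.115.154:
  167.128.0.0/9 (167.128.0.0 - 167.255.255.255) -> Tunnel1
  167.128.0.0/10 (167.128.0.0 - 167.191.255.255) -> Tunnel2
  167.128.0.0/11 (167.128.0.0 - 167.159.255.255) -> Vlan30
  167.144.0.0/15 (167.144.0.0 - 167.145.255.255) -> wlan1
More-specific entries that do NOT match:
  167.144.115.216/30 (167.144.115.216 - 167.144.115.219) does not contain 167.144.115.154
  167.144.115.176/28 (167.144.115.176 - 167.144.115.191) does not contain 167.144.115.154
  167.144.119.128/27 (167.144.119.128 - 167.144.119.159) does not contain 167.144.115.154
  167.144.116.0/22 (167.144.116.0 - 167.144.119.255) does not contain 167.144.115.154
  167.144.96.0/22 (167.144.96.0 - 167.144.99.255) does not contain 167.144.115.154
Longest matching prefix is /15 -> interface wlan1.

wlan1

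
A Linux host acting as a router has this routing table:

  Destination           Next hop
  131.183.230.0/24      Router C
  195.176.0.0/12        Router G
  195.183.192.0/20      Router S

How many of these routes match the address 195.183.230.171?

1

Prefixes containing 195.183.230.171:
  195.176.0.0/12 (195.176.0.0 - 195.191.255.255)
Total matching entries: 1.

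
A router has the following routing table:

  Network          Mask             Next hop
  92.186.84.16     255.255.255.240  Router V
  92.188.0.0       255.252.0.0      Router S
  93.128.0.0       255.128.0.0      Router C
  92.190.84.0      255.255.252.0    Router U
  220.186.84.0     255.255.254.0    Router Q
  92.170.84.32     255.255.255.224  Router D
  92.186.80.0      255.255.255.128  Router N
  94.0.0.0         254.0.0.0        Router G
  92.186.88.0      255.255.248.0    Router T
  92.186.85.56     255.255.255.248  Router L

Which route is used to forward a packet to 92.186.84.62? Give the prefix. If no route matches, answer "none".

92.186.84.62 is outside every listed prefix and there is no default route.

none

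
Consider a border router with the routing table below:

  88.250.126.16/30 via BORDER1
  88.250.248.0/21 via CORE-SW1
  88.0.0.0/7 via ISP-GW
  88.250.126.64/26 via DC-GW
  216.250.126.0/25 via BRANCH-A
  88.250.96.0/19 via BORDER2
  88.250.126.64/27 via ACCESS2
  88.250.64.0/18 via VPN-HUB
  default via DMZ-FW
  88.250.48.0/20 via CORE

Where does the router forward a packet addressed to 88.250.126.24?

Routes whose prefix contains 88.250.126.24:
  0.0.0.0/0 (default, matches everything) -> DMZ-FW
  88.0.0.0/7 (88.0.0.0 - 89.255.255.255) -> ISP-GW
  88.250.64.0/18 (88.250.64.0 - 88.250.127.255) -> VPN-HUB
  88.250.96.0/19 (88.250.96.0 - 88.250.127.255) -> BORDER2
More-specific entries that do NOT match:
  88.250.126.16/30 (88.250.126.16 - 88.250.126.19) does not contain 88.250.126.24
  88.250.126.64/27 (88.250.126.64 - 88.250.126.95) does not contain 88.250.126.24
  88.250.126.64/26 (88.250.126.64 - 88.250.126.127) does not contain 88.250.126.24
  216.250.126.0/25 (216.250.126.0 - 216.250.126.127) does not contain 88.250.126.24
  88.250.248.0/21 (88.250.248.0 - 88.250.255.255) does not contain 88.250.126.24
  88.250.48.0/20 (88.250.48.0 - 88.250.63.255) does not contain 88.250.126.24
Longest matching prefix is /19 -> next hop BORDER2.

BORDER2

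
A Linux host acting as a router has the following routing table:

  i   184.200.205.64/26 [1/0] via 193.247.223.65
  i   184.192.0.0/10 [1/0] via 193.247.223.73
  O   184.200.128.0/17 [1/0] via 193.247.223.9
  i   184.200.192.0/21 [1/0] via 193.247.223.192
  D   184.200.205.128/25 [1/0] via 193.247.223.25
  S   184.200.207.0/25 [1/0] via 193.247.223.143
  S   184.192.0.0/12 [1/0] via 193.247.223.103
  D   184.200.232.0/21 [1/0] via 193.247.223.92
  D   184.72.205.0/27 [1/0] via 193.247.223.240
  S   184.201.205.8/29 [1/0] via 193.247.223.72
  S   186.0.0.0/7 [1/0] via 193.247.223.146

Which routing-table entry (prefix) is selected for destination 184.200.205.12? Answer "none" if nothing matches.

184.200.128.0/17

Entries matching 184.200.205.12:
  184.192.0.0/10 (184.192.0.0 - 184.255.255.255)
  184.192.0.0/12 (184.192.0.0 - 184.207.255.255)
  184.200.128.0/17 (184.200.128.0 - 184.200.255.255)
Most specific is 184.200.128.0/17.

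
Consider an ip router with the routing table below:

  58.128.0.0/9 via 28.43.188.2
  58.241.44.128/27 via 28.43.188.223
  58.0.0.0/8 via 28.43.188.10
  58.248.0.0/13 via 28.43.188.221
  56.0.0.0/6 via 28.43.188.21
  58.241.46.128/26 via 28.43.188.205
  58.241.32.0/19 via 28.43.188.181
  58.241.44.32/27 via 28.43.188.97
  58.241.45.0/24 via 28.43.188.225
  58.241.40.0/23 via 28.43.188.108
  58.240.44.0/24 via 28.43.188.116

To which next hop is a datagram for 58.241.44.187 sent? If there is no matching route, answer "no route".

Routes whose prefix contains 58.241.44.187:
  56.0.0.0/6 (56.0.0.0 - 59.255.255.255) -> 28.43.188.21
  58.0.0.0/8 (58.0.0.0 - 58.255.255.255) -> 28.43.188.10
  58.128.0.0/9 (58.128.0.0 - 58.255.255.255) -> 28.43.188.2
  58.241.32.0/19 (58.241.32.0 - 58.241.63.255) -> 28.43.188.181
More-specific entries that do NOT match:
  58.241.44.128/27 (58.241.44.128 - 58.241.44.159) does not contain 58.241.44.187
  58.241.44.32/27 (58.241.44.32 - 58.241.44.63) does not contain 58.241.44.187
  58.241.46.128/26 (58.241.46.128 - 58.241.46.191) does not contain 58.241.44.187
  58.241.45.0/24 (58.241.45.0 - 58.241.45.255) does not contain 58.241.44.187
  58.240.44.0/24 (58.240.44.0 - 58.240.44.255) does not contain 58.241.44.187
  58.241.40.0/23 (58.241.40.0 - 58.241.41.255) does not contain 58.241.44.187
Longest matching prefix is /19 -> next hop 28.43.188.181.

28.43.188.181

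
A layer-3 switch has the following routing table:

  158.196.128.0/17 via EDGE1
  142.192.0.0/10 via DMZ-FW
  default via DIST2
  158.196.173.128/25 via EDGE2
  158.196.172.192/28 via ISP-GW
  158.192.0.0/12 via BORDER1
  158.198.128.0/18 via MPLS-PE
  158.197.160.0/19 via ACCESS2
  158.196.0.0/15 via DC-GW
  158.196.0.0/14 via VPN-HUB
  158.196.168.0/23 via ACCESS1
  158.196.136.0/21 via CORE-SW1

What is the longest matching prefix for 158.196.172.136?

Entries matching 158.196.172.136:
  0.0.0.0/0 (default, matches everything)
  158.192.0.0/12 (158.192.0.0 - 158.207.255.255)
  158.196.0.0/14 (158.196.0.0 - 158.199.255.255)
  158.196.0.0/15 (158.196.0.0 - 158.197.255.255)
  158.196.128.0/17 (158.196.128.0 - 158.196.255.255)
Most specific is 158.196.128.0/17.

158.196.128.0/17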